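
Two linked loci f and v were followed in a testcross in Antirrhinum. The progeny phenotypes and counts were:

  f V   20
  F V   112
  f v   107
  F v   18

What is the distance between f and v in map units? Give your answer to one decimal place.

The two most frequent classes, F V (112) and f v (107), are the parental types, so the F1 was F V / f v.
The recombinant classes are F v and f V: 18 + 20 = 38.
Recombination frequency = 38/257 = 0.1479 ≈ 14.8%, i.e. 14.8 map units.

14.8 map units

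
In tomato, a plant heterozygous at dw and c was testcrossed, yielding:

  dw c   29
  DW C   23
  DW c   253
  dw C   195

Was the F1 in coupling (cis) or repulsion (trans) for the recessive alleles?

trans

The two most frequent classes are DW c (253) and dw C (195); these are the parental (non-recombinant) types.
So the F1 carried DW c on one chromosome and dw C on the other — the recessive alleles are on opposite chromosomes (trans / repulsion).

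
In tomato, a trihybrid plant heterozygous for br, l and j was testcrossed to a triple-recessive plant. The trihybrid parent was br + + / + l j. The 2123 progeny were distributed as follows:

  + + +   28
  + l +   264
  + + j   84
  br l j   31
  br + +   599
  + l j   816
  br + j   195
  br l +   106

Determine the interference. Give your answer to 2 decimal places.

0.03

The two rarest classes, + + + and br l j, are the double crossovers. Comparing them with the parentals, only the br allele has switched, so br is the middle locus and the order is j – br – l.
j–br: (459 + 59)/2123 = 0.2440; br–l: (190 + 59)/2123 = 0.1173.
Expected DCO frequency = 0.2440 × 0.1173 ≈ 0.02862; observed = 59/2123 ≈ 0.02779.
Coefficient of coincidence = 0.02779/0.02862 ≈ 0.97; interference = 1 − 0.97 = 0.03.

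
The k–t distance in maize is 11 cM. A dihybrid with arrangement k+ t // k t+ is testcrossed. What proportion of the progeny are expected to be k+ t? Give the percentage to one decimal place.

44.5%

A map distance of 11 cM corresponds to a recombination frequency of 0.110.
The F1 is k+ t / k t+, so k+ t is a parental gamete class with expected frequency (1 − r)/2 = 0.890/2 = 0.4450.
That is 0.4450 = 44.5% of the progeny.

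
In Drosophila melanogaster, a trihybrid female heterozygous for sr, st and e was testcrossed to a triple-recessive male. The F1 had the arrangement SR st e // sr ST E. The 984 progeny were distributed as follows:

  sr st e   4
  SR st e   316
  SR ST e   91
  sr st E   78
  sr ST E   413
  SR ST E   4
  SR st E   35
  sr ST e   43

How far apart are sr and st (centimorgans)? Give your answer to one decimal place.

The two rarest classes, sr st e and SR ST E, are the double crossovers. Comparing them with the parentals, only the sr allele has switched, so sr is the middle locus and the order is e – sr – st.
Crossovers in the sr–st interval produce the single-crossover classes SR ST e and sr st E (91 + 78 = 169) plus the double crossovers (8).
RF(sr–st) = (169 + 8) / 984 = 177/984 = 0.1799 → 18.0 centimorgans.

18.0 centimorgans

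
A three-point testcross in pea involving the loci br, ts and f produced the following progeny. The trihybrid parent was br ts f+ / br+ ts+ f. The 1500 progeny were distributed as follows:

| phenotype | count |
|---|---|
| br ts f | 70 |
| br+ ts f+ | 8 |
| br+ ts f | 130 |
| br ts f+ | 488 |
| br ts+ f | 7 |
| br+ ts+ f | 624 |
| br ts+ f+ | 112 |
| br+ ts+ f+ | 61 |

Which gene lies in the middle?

br

The two rarest classes, br+ ts f+ and br ts+ f, are the double crossovers. Comparing them with the parentals, only the br allele has switched, so br is the middle locus and the order is ts – br – f.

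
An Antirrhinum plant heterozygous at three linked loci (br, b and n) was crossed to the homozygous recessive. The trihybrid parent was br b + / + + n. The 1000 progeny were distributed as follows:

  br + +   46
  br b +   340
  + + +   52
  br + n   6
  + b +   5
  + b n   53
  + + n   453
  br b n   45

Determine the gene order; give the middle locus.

The two rarest classes, + b + and br + n, are the double crossovers. Comparing them with the parentals, only the br allele has switched, so br is the middle locus and the order is b – br – n.

br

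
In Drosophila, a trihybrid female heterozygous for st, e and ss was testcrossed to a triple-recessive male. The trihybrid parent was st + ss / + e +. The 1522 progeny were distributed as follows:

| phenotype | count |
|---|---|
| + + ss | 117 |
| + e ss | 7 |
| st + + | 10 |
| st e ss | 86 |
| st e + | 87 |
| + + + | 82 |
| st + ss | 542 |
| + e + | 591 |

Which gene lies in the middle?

ss

The two rarest classes, st + + and + e ss, are the double crossovers. Comparing them with the parentals, only the ss allele has switched, so ss is the middle locus and the order is st – ss – e.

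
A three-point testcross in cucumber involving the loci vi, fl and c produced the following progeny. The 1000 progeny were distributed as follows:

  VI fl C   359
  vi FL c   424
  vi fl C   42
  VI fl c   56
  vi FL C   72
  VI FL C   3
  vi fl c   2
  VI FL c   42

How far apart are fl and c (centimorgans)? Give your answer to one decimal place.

13.3 centimorgans

The two most frequent reciprocal classes, vi FL c and VI fl C, are the parental types, so the F1 was vi FL c / VI fl C.
The two rarest classes, vi fl c and VI FL C, are the double crossovers. Comparing them with the parentals, only the fl allele has switched, so fl is the middle locus and the order is vi – fl – c.
Crossovers in the fl–c interval produce the single-crossover classes vi FL C and VI fl c (72 + 56 = 128) plus the double crossovers (5).
RF(fl–c) = (128 + 5) / 1000 = 133/1000 = 0.1330 → 13.3 centimorgans.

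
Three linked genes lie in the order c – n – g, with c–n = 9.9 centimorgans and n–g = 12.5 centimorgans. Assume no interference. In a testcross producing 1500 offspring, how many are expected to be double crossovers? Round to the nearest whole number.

19

Map distances give recombination frequencies of 0.099 and 0.125 for the two intervals.
With no interference, expected double-crossover frequency = 0.099 × 0.125 = 0.01238.
Expected number = 0.01238 × 1500 = 18.56 ≈ 19.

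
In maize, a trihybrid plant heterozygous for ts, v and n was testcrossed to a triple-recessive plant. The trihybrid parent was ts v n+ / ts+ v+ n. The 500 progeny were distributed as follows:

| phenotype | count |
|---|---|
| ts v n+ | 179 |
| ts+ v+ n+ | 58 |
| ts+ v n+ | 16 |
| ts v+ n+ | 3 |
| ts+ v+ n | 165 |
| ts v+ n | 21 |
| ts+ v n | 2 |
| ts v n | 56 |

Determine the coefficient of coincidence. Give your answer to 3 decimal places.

0.500

The two rarest classes, ts v+ n+ and ts+ v n, are the double crossovers. Comparing them with the parentals, only the v allele has switched, so v is the middle locus and the order is n – v – ts.
n–v: (114 + 5)/500 = 0.2380; v–ts: (37 + 5)/500 = 0.0840.
Expected DCO frequency = 0.2380 × 0.0840 ≈ 0.01999; observed = 5/500 ≈ 0.01000.
Coefficient of coincidence = 0.01000/0.01999 ≈ 0.500.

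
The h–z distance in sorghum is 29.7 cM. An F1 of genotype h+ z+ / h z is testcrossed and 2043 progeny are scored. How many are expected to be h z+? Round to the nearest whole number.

303

A map distance of 29.7 cM corresponds to a recombination frequency of 0.297.
The F1 is h+ z+ / h z, so h z+ is a recombinant gamete class with expected frequency r/2 = 0.297/2 = 0.1485.
Expected number = 0.1485 × 2043 = 303.39 ≈ 303.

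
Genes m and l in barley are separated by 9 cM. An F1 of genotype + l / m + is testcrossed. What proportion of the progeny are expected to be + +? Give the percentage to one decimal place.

A map distance of 9 cM corresponds to a recombination frequency of 0.090.
The F1 is + l / m +, so + + is a recombinant gamete class with expected frequency r/2 = 0.090/2 = 0.0450.
That is 0.0450 = 4.5% of the progeny.

4.5%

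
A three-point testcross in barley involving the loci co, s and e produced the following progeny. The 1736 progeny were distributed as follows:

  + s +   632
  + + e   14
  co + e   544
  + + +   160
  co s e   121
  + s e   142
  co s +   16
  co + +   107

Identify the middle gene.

co

The two most frequent reciprocal classes, co + e and + s +, are the parental types, so the F1 was co + e / + s +.
The two rarest classes, + + e and co s +, are the double crossovers. Comparing them with the parentals, only the co allele has switched, so co is the middle locus and the order is s – co – e.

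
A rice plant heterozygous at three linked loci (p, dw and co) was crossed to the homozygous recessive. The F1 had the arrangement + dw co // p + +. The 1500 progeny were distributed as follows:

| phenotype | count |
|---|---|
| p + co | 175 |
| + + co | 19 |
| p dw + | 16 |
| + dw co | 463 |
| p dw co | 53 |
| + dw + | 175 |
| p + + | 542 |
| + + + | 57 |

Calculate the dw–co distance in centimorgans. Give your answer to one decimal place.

25.7 centimorgans

The two rarest classes, + + co and p dw +, are the double crossovers. Comparing them with the parentals, only the dw allele has switched, so dw is the middle locus and the order is p – dw – co.
Crossovers in the dw–co interval produce the single-crossover classes + dw + and p + co (175 + 175 = 350) plus the double crossovers (35).
RF(dw–co) = (350 + 35) / 1500 = 385/1500 = 0.2567 → 25.7 centimorgans.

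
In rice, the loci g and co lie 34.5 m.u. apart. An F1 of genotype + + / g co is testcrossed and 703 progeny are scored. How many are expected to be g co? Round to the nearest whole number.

A map distance of 34.5 m.u. corresponds to a recombination frequency of 0.345.
The F1 is + + / g co, so g co is a parental gamete class with expected frequency (1 − r)/2 = 0.655/2 = 0.3275.
Expected number = 0.3275 × 703 = 230.23 ≈ 230.

230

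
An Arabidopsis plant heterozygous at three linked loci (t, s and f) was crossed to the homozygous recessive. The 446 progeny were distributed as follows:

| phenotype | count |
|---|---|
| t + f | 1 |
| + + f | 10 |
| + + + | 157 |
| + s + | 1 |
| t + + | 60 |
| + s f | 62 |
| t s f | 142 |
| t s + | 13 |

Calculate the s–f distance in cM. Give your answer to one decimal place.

The two most frequent reciprocal classes, t s f and + + +, are the parental types, so the F1 was t s f / + + +.
The two rarest classes, t + f and + s +, are the double crossovers. Comparing them with the parentals, only the s allele has switched, so s is the middle locus and the order is t – s – f.
Crossovers in the s–f interval produce the single-crossover classes t s + and + + f (13 + 10 = 23) plus the double crossovers (2).
RF(s–f) = (23 + 2) / 446 = 25/446 = 0.0561 → 5.6 cM.

5.6 cM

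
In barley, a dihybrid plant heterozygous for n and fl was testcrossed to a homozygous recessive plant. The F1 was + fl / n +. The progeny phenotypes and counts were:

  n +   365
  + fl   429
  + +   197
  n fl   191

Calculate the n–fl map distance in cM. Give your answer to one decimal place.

The recombinant classes are + + and n fl: 197 + 191 = 388.
Recombination frequency = 388/1182 = 0.3283 ≈ 32.8%, i.e. 32.8 cM.

32.8 cM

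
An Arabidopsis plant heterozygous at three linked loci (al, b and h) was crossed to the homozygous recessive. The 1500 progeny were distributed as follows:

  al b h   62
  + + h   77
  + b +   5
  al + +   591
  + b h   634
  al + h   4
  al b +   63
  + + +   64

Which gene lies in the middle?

h

The two most frequent reciprocal classes, al + + and + b h, are the parental types, so the F1 was al + + / + b h.
The two rarest classes, al + h and + b +, are the double crossovers. Comparing them with the parentals, only the h allele has switched, so h is the middle locus and the order is b – h – al.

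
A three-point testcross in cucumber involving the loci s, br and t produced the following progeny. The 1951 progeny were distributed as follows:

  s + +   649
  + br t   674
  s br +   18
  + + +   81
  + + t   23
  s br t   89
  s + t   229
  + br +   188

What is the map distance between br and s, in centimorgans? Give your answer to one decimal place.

The two most frequent reciprocal classes, s + + and + br t, are the parental types, so the F1 was s + + / + br t.
The two rarest classes, s br + and + + t, are the double crossovers. Comparing them with the parentals, only the br allele has switched, so br is the middle locus and the order is s – br – t.
Crossovers in the s–br interval produce the single-crossover classes + + + and s br t (81 + 89 = 170) plus the double crossovers (41).
RF(s–br) = (170 + 41) / 1951 = 211/1951 = 0.1081 → 10.8 centimorgans.

10.8 centimorgans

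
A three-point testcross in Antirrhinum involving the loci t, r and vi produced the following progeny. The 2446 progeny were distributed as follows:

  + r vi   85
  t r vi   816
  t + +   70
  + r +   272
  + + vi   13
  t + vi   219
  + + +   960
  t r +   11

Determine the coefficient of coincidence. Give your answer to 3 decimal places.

0.637

The two most frequent reciprocal classes, + + + and t r vi, are the parental types, so the F1 was + + + / t r vi.
The two rarest classes, + + vi and t r +, are the double crossovers. Comparing them with the parentals, only the vi allele has switched, so vi is the middle locus and the order is r – vi – t.
r–vi: (491 + 24)/2446 = 0.2105; vi–t: (155 + 24)/2446 = 0.0732.
Expected DCO frequency = 0.2105 × 0.0732 ≈ 0.01541; observed = 24/2446 ≈ 0.00981.
Coefficient of coincidence = 0.00981/0.01541 ≈ 0.637.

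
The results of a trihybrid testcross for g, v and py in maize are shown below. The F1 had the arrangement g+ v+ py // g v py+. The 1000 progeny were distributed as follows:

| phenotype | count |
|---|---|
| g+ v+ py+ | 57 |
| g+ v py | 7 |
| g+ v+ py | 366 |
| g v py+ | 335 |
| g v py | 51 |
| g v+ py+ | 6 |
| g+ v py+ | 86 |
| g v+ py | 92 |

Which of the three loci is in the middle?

v

The two rarest classes, g+ v py and g v+ py+, are the double crossovers. Comparing them with the parentals, only the v allele has switched, so v is the middle locus and the order is g – v – py.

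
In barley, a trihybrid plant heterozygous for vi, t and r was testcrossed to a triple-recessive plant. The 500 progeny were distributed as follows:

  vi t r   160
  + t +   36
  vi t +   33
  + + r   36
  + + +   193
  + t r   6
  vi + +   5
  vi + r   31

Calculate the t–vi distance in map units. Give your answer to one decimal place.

15.6 map units

The two most frequent reciprocal classes, vi t r and + + +, are the parental types, so the F1 was vi t r / + + +.
The two rarest classes, + t r and vi + +, are the double crossovers. Comparing them with the parentals, only the vi allele has switched, so vi is the middle locus and the order is r – vi – t.
Crossovers in the vi–t interval produce the single-crossover classes vi + r and + t + (31 + 36 = 67) plus the double crossovers (11).
RF(vi–t) = (67 + 11) / 500 = 78/500 = 0.1560 → 15.6 map units.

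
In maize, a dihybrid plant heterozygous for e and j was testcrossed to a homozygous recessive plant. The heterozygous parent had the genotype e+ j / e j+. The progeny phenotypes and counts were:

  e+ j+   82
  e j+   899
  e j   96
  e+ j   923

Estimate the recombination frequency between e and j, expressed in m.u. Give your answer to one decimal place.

8.9 m.u.

The recombinant classes are e+ j+ and e j: 82 + 96 = 178.
Recombination frequency = 178/2000 = 0.0890 ≈ 8.9%, i.e. 8.9 m.u.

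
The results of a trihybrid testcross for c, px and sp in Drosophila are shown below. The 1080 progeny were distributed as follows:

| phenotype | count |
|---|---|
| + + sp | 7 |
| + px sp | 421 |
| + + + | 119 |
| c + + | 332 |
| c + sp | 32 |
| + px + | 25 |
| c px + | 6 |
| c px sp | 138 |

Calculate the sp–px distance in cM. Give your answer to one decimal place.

The two most frequent reciprocal classes, + px sp and c + +, are the parental types, so the F1 was + px sp / c + +.
The two rarest classes, + + sp and c px +, are the double crossovers. Comparing them with the parentals, only the px allele has switched, so px is the middle locus and the order is c – px – sp.
Crossovers in the px–sp interval produce the single-crossover classes + px + and c + sp (25 + 32 = 57) plus the double crossovers (13).
RF(px–sp) = (57 + 13) / 1080 = 70/1080 = 0.0648 → 6.5 cM.

6.5 cM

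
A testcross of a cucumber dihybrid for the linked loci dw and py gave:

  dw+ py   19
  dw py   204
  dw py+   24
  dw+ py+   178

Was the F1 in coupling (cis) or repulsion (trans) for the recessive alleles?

cis

The two most frequent classes are dw+ py+ (178) and dw py (204); these are the parental (non-recombinant) types.
So the F1 carried dw+ py+ on one chromosome and dw py on the other — the recessive alleles are on the same chromosome (cis / coupling).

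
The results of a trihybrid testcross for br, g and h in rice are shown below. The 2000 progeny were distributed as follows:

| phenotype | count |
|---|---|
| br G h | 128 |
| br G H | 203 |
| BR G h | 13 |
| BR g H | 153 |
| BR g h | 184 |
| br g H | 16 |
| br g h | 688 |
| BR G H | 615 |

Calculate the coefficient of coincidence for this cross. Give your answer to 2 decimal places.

The two most frequent reciprocal classes, BR G H and br g h, are the parental types, so the F1 was BR G H / br g h.
The two rarest classes, BR G h and br g H, are the double crossovers. Comparing them with the parentals, only the h allele has switched, so h is the middle locus and the order is br – h – g.
br–h: (387 + 29)/2000 = 0.2080; h–g: (281 + 29)/2000 = 0.1550.
Expected DCO frequency = 0.2080 × 0.1550 ≈ 0.03224; observed = 29/2000 ≈ 0.01450.
Coefficient of coincidence = 0.01450/0.03224 ≈ 0.45.

0.45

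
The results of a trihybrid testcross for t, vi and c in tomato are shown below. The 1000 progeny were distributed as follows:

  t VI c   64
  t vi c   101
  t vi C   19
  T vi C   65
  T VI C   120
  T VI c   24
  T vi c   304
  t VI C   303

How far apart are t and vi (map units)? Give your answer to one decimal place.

26.4 map units

The two most frequent reciprocal classes, t VI C and T vi c, are the parental types, so the F1 was t VI C / T vi c.
The two rarest classes, t vi C and T VI c, are the double crossovers. Comparing them with the parentals, only the vi allele has switched, so vi is the middle locus and the order is t – vi – c.
Crossovers in the t–vi interval produce the single-crossover classes T VI C and t vi c (120 + 101 = 221) plus the double crossovers (43).
RF(t–vi) = (221 + 43) / 1000 = 264/1000 = 0.2640 → 26.4 map units.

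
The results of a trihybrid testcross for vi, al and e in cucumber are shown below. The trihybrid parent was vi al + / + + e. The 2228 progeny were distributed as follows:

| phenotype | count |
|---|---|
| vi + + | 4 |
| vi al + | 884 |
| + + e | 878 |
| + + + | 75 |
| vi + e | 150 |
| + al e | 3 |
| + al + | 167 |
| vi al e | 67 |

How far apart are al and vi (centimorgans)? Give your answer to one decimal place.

14.5 centimorgans

The two rarest classes, vi + + and + al e, are the double crossovers. Comparing them with the parentals, only the al allele has switched, so al is the middle locus and the order is e – al – vi.
Crossovers in the al–vi interval produce the single-crossover classes + al + and vi + e (167 + 150 = 317) plus the double crossovers (7).
RF(al–vi) = (317 + 7) / 2228 = 324/2228 = 0.1454 → 14.5 centimorgans.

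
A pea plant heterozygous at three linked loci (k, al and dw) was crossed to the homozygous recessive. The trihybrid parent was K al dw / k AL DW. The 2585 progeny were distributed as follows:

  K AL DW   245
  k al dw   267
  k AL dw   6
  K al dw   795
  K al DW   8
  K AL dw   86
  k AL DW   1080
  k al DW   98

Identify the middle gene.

The two rarest classes, K al DW and k AL dw, are the double crossovers. Comparing them with the parentals, only the dw allele has switched, so dw is the middle locus and the order is k – dw – al.

dw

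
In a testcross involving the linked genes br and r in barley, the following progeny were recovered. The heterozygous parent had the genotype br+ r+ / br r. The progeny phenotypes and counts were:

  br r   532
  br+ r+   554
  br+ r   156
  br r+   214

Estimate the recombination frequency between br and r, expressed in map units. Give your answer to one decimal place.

The recombinant classes are br+ r and br r+: 156 + 214 = 370.
Recombination frequency = 370/1456 = 0.2541 ≈ 25.4%, i.e. 25.4 map units.

25.4 map units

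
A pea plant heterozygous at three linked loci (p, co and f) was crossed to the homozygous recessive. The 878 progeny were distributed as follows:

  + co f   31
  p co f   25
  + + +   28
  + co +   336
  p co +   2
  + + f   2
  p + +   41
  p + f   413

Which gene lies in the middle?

The two most frequent reciprocal classes, + co + and p + f, are the parental types, so the F1 was + co + / p + f.
The two rarest classes, p co + and + + f, are the double crossovers. Comparing them with the parentals, only the p allele has switched, so p is the middle locus and the order is f – p – co.

p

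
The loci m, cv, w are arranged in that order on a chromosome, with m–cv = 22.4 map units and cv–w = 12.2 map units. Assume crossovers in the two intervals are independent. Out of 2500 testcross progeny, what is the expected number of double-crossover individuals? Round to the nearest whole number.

68

Map distances give recombination frequencies of 0.224 and 0.122 for the two intervals.
With no interference, expected double-crossover frequency = 0.224 × 0.122 = 0.02733.
Expected number = 0.02733 × 2500 = 68.32 ≈ 68.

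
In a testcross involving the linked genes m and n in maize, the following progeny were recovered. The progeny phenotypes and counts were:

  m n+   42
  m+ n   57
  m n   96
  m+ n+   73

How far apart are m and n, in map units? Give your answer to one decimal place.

36.9 map units

The two most frequent classes, m+ n+ (73) and m n (96), are the parental types, so the F1 was m+ n+ / m n.
The recombinant classes are m+ n and m n+: 57 + 42 = 99.
Recombination frequency = 99/268 = 0.3694 ≈ 36.9%, i.e. 36.9 map units.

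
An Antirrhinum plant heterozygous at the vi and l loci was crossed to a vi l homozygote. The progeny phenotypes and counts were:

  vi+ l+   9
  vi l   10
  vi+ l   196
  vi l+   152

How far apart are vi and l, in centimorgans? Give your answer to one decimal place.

The two most frequent classes, vi+ l (196) and vi l+ (152), are the parental types, so the F1 was vi+ l / vi l+.
The recombinant classes are vi+ l+ and vi l: 9 + 10 = 19.
Recombination frequency = 19/367 = 0.0518 ≈ 5.2%, i.e. 5.2 centimorgans.

5.2 centimorgans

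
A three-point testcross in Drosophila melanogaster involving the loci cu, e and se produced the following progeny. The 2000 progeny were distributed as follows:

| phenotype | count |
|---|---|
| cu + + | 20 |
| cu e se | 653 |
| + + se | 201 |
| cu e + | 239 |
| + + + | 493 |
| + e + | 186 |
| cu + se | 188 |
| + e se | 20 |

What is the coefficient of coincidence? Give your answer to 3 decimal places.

0.403

The two most frequent reciprocal classes, + + + and cu e se, are the parental types, so the F1 was + + + / cu e se.
The two rarest classes, cu + + and + e se, are the double crossovers. Comparing them with the parentals, only the cu allele has switched, so cu is the middle locus and the order is se – cu – e.
se–cu: (440 + 40)/2000 = 0.2400; cu–e: (374 + 40)/2000 = 0.2070.
Expected DCO frequency = 0.2400 × 0.2070 ≈ 0.04968; observed = 40/2000 ≈ 0.02000.
Coefficient of coincidence = 0.02000/0.04968 ≈ 0.403.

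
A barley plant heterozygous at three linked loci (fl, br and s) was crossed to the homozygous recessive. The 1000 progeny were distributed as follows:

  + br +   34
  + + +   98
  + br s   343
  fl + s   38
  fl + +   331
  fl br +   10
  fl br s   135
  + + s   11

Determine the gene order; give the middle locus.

br

The two most frequent reciprocal classes, + br s and fl + +, are the parental types, so the F1 was + br s / fl + +.
The two rarest classes, + + s and fl br +, are the double crossovers. Comparing them with the parentals, only the br allele has switched, so br is the middle locus and the order is fl – br – s.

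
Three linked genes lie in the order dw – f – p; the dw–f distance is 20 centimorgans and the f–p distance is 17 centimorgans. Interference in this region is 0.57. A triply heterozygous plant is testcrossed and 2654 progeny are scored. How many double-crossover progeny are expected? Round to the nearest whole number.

39

Map distances give recombination frequencies of 0.200 and 0.170 for the two intervals.
With interference 0.57 (so coincidence = 0.43), expected double-crossover frequency = 0.200 × 0.170 × 0.43 = 0.01462.
Expected number = 0.01462 × 2654 = 38.80 ≈ 39.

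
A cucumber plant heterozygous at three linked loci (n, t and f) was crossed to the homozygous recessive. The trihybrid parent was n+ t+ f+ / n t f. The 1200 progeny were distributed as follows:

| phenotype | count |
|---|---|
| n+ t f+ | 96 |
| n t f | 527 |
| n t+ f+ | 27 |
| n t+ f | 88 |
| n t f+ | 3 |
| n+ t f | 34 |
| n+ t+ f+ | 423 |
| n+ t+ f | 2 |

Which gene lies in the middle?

The two rarest classes, n+ t+ f and n t f+, are the double crossovers. Comparing them with the parentals, only the f allele has switched, so f is the middle locus and the order is t – f – n.

f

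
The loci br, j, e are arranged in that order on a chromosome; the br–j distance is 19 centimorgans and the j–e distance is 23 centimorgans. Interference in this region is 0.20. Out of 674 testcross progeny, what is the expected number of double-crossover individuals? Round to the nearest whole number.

Map distances give recombination frequencies of 0.190 and 0.230 for the two intervals.
With interference 0.20 (so coincidence = 0.80), expected double-crossover frequency = 0.190 × 0.230 × 0.80 = 0.03496.
Expected number = 0.03496 × 674 = 23.56 ≈ 24.

24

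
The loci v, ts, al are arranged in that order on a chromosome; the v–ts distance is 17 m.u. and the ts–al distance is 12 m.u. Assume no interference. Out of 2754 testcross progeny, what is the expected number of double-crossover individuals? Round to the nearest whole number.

56

Map distances give recombination frequencies of 0.170 and 0.120 for the two intervals.
With no interference, expected double-crossover frequency = 0.170 × 0.120 = 0.02040.
Expected number = 0.02040 × 2754 = 56.18 ≈ 56.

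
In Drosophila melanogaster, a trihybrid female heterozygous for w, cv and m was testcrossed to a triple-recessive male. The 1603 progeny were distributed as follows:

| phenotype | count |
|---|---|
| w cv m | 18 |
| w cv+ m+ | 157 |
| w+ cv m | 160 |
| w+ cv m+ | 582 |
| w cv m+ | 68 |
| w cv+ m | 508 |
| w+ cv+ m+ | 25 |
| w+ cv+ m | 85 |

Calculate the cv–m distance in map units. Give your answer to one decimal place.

The two most frequent reciprocal classes, w+ cv m+ and w cv+ m, are the parental types, so the F1 was w+ cv m+ / w cv+ m.
The two rarest classes, w+ cv+ m+ and w cv m, are the double crossovers. Comparing them with the parentals, only the cv allele has switched, so cv is the middle locus and the order is m – cv – w.
Crossovers in the m–cv interval produce the single-crossover classes w+ cv m and w cv+ m+ (160 + 157 = 317) plus the double crossovers (43).
RF(m–cv) = (317 + 43) / 1603 = 360/1603 = 0.2246 → 22.5 map units.

22.5 map units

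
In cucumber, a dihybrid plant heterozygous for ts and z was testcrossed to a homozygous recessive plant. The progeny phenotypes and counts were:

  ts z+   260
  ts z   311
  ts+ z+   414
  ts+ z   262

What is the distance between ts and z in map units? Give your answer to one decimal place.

The two most frequent classes, ts+ z+ (414) and ts z (311), are the parental types, so the F1 was ts+ z+ / ts z.
The recombinant classes are ts+ z and ts z+: 262 + 260 = 522.
Recombination frequency = 522/1247 = 0.4186 ≈ 41.9%, i.e. 41.9 map units.

41.9 map units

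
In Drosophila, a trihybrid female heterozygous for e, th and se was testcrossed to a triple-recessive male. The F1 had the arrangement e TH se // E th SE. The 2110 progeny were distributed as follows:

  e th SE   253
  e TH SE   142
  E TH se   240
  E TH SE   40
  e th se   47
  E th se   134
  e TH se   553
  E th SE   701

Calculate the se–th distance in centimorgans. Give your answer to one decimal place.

17.2 centimorgans

The two rarest classes, e th se and E TH SE, are the double crossovers. Comparing them with the parentals, only the th allele has switched, so th is the middle locus and the order is se – th – e.
Crossovers in the se–th interval produce the single-crossover classes e TH SE and E th se (142 + 134 = 276) plus the double crossovers (87).
RF(se–th) = (276 + 87) / 2110 = 363/2110 = 0.1720 → 17.2 centimorgans.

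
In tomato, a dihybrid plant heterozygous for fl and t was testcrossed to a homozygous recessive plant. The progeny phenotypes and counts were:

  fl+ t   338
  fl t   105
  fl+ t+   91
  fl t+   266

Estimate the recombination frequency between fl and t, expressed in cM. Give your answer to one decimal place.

The two most frequent classes, fl+ t (338) and fl t+ (266), are the parental types, so the F1 was fl+ t / fl t+.
The recombinant classes are fl+ t+ and fl t: 91 + 105 = 196.
Recombination frequency = 196/800 = 0.2450 ≈ 24.5%, i.e. 24.5 cM.

24.5 cM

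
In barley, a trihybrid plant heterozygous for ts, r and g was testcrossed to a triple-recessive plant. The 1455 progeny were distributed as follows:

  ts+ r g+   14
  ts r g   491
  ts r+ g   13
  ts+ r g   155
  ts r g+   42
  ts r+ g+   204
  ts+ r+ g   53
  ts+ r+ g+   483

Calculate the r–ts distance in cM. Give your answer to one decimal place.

26.5 cM

The two most frequent reciprocal classes, ts+ r+ g+ and ts r g, are the parental types, so the F1 was ts+ r+ g+ / ts r g.
The two rarest classes, ts+ r g+ and ts r+ g, are the double crossovers. Comparing them with the parentals, only the r allele has switched, so r is the middle locus and the order is ts – r – g.
Crossovers in the ts–r interval produce the single-crossover classes ts r+ g+ and ts+ r g (204 + 155 = 359) plus the double crossovers (27).
RF(ts–r) = (359 + 27) / 1455 = 386/1455 = 0.2653 → 26.5 cM.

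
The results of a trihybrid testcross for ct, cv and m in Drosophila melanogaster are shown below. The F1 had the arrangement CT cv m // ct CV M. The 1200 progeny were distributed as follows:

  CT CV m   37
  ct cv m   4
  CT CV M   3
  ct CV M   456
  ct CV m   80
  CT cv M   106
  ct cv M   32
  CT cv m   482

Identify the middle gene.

ct

The two rarest classes, ct cv m and CT CV M, are the double crossovers. Comparing them with the parentals, only the ct allele has switched, so ct is the middle locus and the order is m – ct – cv.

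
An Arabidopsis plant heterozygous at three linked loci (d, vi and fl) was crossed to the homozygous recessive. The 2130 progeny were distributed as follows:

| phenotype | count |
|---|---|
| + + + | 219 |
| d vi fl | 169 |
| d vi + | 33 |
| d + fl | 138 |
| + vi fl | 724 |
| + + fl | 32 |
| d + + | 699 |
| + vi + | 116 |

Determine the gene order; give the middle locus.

vi

The two most frequent reciprocal classes, + vi fl and d + +, are the parental types, so the F1 was + vi fl / d + +.
The two rarest classes, + + fl and d vi +, are the double crossovers. Comparing them with the parentals, only the vi allele has switched, so vi is the middle locus and the order is fl – vi – d.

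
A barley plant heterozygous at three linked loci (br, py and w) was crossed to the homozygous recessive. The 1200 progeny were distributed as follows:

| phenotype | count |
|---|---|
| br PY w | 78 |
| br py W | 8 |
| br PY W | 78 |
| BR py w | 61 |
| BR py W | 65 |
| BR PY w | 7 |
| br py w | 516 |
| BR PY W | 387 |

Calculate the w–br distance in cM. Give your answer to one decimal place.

The two most frequent reciprocal classes, BR PY W and br py w, are the parental types, so the F1 was BR PY W / br py w.
The two rarest classes, BR PY w and br py W, are the double crossovers. Comparing them with the parentals, only the w allele has switched, so w is the middle locus and the order is br – w – py.
Crossovers in the br–w interval produce the single-crossover classes br PY W and BR py w (78 + 61 = 139) plus the double crossovers (15).
RF(br–w) = (139 + 15) / 1200 = 154/1200 = 0.1283 → 12.8 cM.

12.8 cM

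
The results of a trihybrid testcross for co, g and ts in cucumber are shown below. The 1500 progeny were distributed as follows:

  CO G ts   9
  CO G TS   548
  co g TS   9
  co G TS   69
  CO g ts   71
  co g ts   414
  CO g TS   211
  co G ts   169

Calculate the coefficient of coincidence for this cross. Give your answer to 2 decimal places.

The two most frequent reciprocal classes, CO G TS and co g ts, are the parental types, so the F1 was CO G TS / co g ts.
The two rarest classes, CO G ts and co g TS, are the double crossovers. Comparing them with the parentals, only the ts allele has switched, so ts is the middle locus and the order is co – ts – g.
co–ts: (140 + 18)/1500 = 0.1053; ts–g: (380 + 18)/1500 = 0.2653.
Expected DCO frequency = 0.1053 × 0.2653 ≈ 0.02794; observed = 18/1500 ≈ 0.01200.
Coefficient of coincidence = 0.01200/0.02794 ≈ 0.43.

0.43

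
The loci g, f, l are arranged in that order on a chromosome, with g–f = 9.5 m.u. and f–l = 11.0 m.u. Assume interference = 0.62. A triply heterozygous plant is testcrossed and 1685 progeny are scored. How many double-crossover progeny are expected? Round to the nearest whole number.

Map distances give recombination frequencies of 0.095 and 0.110 for the two intervals.
With interference 0.62 (so coincidence = 0.38), expected double-crossover frequency = 0.095 × 0.110 × 0.38 = 0.00397.
Expected number = 0.00397 × 1685 = 6.69 ≈ 7.

7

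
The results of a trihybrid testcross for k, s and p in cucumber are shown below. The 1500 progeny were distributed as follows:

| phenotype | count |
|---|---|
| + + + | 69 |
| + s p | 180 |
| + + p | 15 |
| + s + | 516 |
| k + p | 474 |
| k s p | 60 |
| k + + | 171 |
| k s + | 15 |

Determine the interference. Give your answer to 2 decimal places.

The two most frequent reciprocal classes, k + p and + s +, are the parental types, so the F1 was k + p / + s +.
The two rarest classes, + + p and k s +, are the double crossovers. Comparing them with the parentals, only the k allele has switched, so k is the middle locus and the order is p – k – s.
p–k: (351 + 30)/1500 = 0.2540; k–s: (129 + 30)/1500 = 0.1060.
Expected DCO frequency = 0.2540 × 0.1060 ≈ 0.02692; observed = 30/1500 ≈ 0.02000.
Coefficient of coincidence = 0.02000/0.02692 ≈ 0.74; interference = 1 − 0.74 = 0.26.

0.26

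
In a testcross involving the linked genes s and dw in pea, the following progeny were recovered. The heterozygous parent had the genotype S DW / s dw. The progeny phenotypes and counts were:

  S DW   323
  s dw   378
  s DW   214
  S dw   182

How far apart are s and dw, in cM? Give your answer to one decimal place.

36.1 cM

The recombinant classes are S dw and s DW: 182 + 214 = 396.
Recombination frequency = 396/1097 = 0.3610 ≈ 36.1%, i.e. 36.1 cM.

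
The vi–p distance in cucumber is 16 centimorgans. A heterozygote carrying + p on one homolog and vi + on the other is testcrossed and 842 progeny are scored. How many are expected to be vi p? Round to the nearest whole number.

67

A map distance of 16 centimorgans corresponds to a recombination frequency of 0.160.
The F1 is + p / vi +, so vi p is a recombinant gamete class with expected frequency r/2 = 0.160/2 = 0.0800.
Expected number = 0.0800 × 842 = 67.36 ≈ 67.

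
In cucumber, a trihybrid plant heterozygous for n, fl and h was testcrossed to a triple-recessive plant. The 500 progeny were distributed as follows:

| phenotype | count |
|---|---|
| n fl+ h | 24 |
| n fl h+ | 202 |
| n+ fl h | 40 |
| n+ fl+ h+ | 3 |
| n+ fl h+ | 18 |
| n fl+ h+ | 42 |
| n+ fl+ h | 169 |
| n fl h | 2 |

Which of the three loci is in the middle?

h

The two most frequent reciprocal classes, n+ fl+ h and n fl h+, are the parental types, so the F1 was n+ fl+ h / n fl h+.
The two rarest classes, n+ fl+ h+ and n fl h, are the double crossovers. Comparing them with the parentals, only the h allele has switched, so h is the middle locus and the order is n – h – fl.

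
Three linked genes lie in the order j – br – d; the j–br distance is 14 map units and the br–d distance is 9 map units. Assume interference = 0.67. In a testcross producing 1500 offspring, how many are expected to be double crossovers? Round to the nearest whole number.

Map distances give recombination frequencies of 0.140 and 0.090 for the two intervals.
With interference 0.67 (so coincidence = 0.33), expected double-crossover frequency = 0.140 × 0.090 × 0.33 = 0.00416.
Expected number = 0.00416 × 1500 = 6.24 ≈ 6.

6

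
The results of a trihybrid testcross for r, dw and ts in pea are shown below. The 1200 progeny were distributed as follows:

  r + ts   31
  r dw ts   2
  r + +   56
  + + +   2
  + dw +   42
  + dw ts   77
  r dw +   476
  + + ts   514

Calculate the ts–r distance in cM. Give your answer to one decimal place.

6.4 cM

The two most frequent reciprocal classes, r dw + and + + ts, are the parental types, so the F1 was r dw + / + + ts.
The two rarest classes, r dw ts and + + +, are the double crossovers. Comparing them with the parentals, only the ts allele has switched, so ts is the middle locus and the order is dw – ts – r.
Crossovers in the ts–r interval produce the single-crossover classes + dw + and r + ts (42 + 31 = 73) plus the double crossovers (4).
RF(ts–r) = (73 + 4) / 1200 = 77/1200 = 0.0642 → 6.4 cM.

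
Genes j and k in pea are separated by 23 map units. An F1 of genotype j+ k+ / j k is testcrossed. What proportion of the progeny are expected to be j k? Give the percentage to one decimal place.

38.5%

A map distance of 23 map units corresponds to a recombination frequency of 0.230.
The F1 is j+ k+ / j k, so j k is a parental gamete class with expected frequency (1 − r)/2 = 0.770/2 = 0.3850.
That is 0.3850 = 38.5% of the progeny.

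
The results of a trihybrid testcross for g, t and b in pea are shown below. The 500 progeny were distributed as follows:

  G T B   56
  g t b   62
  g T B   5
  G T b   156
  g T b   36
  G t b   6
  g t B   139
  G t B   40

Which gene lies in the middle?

t

The two most frequent reciprocal classes, G T b and g t B, are the parental types, so the F1 was G T b / g t B.
The two rarest classes, G t b and g T B, are the double crossovers. Comparing them with the parentals, only the t allele has switched, so t is the middle locus and the order is b – t – g.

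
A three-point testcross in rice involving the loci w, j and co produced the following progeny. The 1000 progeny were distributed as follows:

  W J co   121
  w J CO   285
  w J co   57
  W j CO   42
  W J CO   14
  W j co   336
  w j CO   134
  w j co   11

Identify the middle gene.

The two most frequent reciprocal classes, W j co and w J CO, are the parental types, so the F1 was W j co / w J CO.
The two rarest classes, w j co and W J CO, are the double crossovers. Comparing them with the parentals, only the w allele has switched, so w is the middle locus and the order is co – w – j.

w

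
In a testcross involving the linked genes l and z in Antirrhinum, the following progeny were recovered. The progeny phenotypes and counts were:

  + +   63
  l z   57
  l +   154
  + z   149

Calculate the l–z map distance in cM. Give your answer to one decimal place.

28.4 cM

The two most frequent classes, + z (149) and l + (154), are the parental types, so the F1 was + z / l +.
The recombinant classes are + + and l z: 63 + 57 = 120.
Recombination frequency = 120/423 = 0.2837 ≈ 28.4%, i.e. 28.4 cM.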